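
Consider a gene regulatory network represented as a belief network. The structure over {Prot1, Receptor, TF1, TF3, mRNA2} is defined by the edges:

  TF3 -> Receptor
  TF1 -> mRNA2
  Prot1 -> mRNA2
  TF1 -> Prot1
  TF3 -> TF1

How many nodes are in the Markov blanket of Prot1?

Prot1's parents: TF1.
Prot1's children: mRNA2.
Co-parents of Prot1 (other parents of its children):
  parents(mRNA2) \ {Prot1} = {TF1}.
MB(Prot1) = {TF1, mRNA2}, which has 2 nodes.

2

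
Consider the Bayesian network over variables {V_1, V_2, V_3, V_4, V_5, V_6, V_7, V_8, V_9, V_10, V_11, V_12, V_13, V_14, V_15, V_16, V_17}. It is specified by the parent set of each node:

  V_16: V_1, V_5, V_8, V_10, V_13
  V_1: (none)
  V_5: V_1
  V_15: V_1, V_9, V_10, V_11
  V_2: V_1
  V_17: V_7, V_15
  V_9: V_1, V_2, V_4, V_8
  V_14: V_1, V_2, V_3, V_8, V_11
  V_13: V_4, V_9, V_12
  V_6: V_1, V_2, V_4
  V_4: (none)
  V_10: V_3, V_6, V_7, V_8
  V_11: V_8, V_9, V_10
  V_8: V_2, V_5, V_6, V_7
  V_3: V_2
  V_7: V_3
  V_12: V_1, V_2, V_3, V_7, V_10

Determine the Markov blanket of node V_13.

{V_1, V_4, V_5, V_8, V_9, V_10, V_12, V_16}

The Markov blanket of a node is its parents, its children, and the other parents of its children.
V_13 has parents V_4, V_9, V_12.
V_13's children: V_16.
Other parents of V_13's children:
  V_16's other parents are V_1, V_5, V_8, V_10.
So the Markov blanket of V_13 is {V_1, V_4, V_5, V_8, V_9, V_10, V_12, V_16}.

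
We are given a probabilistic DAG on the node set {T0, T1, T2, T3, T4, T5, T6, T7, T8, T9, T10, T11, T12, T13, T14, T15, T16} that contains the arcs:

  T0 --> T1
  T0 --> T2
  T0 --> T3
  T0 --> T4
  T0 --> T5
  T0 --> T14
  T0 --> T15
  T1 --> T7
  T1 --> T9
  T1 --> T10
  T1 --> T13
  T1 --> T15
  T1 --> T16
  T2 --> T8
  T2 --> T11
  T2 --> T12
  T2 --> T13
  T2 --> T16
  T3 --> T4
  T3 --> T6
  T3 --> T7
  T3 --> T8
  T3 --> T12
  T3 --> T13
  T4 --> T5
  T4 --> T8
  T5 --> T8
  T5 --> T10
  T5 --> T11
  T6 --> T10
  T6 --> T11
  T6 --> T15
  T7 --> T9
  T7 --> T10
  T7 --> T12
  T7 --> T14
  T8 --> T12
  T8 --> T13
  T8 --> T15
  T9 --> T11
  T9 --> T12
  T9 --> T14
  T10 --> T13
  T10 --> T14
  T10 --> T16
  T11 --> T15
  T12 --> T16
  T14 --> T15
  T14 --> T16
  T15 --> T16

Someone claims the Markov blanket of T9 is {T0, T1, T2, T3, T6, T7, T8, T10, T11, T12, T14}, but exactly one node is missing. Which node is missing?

Pa(T9) = {T1, T7}.
T9 has children T11, T12, T14.
Other parents of T9's children:
  T11: T2, T5, T6
  T12: T2, T3, T7, T8
  T14: T0, T7, T10
MB(T9) = {T0, T1, T2, T3, T5, T6, T7, T8, T10, T11, T12, T14}.
Comparing with the claimed set, T5 is missing.

T5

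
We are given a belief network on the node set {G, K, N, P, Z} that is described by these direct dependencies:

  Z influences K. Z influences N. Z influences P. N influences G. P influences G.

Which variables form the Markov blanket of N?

N has parent Z.
Ch(N) = {G}.
Co-parents of N (other parents of its children):
  G also has parent P.
Union: {Z} ∪ {G} ∪ {P} = {G, P, Z}.

{G, P, Z}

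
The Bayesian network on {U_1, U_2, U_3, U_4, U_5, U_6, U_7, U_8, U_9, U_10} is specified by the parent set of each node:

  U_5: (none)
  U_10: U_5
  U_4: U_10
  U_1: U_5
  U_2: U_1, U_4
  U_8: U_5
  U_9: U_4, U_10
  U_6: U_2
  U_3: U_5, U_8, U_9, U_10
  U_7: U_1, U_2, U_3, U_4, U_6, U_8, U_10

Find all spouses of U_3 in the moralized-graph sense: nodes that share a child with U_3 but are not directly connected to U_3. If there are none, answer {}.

{U_1, U_2, U_4, U_6}

Children of U_3: U_7.
  U_7 also has parents U_1, U_2, U_4, U_6, U_8, U_10.
Excluding nodes already adjacent to U_3 (U_5, U_7, U_8, U_9, U_10), the co-parent-only contribution is {U_1, U_2, U_4, U_6}.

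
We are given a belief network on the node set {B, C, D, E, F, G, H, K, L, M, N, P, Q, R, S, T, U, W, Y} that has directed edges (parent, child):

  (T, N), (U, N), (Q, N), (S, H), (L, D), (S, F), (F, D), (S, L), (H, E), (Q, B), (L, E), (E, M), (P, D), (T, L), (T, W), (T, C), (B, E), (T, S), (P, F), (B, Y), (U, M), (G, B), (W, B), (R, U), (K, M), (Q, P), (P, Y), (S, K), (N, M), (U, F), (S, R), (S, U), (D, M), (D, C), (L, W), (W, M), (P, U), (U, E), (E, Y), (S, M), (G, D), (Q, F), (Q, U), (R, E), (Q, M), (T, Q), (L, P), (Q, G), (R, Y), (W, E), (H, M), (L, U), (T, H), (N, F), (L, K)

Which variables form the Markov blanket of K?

{D, E, H, L, M, N, Q, S, U, W}

Pa(K) = {L, S}.
Children of K: M.
Co-parents of K (other parents of its children):
  M's other parents are D, E, H, N, Q, S, U, W.
Union: {L, S} ∪ {M} ∪ {D, E, H, N, Q, S, U, W} = {D, E, H, L, M, N, Q, S, U, W}.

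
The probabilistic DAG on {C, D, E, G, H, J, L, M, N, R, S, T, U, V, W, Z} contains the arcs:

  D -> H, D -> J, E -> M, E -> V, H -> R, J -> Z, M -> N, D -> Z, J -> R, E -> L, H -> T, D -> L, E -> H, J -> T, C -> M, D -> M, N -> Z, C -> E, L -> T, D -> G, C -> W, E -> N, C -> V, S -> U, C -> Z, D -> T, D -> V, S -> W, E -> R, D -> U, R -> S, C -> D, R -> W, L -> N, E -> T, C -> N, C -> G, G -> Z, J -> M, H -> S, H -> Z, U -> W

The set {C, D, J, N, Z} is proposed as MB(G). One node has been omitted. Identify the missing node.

By definition, MB(G) is built from G's parents, G's children, and the co-parents of G.
Pa(G) = {C, D}.
G's children: Z.
For each child, the remaining parents (spouses of G):
  parents(Z) \ {G} = {C, D, H, J, N}.
MB(G) = {C, D, H, J, N, Z}.
Comparing with the claimed set, H is missing.

H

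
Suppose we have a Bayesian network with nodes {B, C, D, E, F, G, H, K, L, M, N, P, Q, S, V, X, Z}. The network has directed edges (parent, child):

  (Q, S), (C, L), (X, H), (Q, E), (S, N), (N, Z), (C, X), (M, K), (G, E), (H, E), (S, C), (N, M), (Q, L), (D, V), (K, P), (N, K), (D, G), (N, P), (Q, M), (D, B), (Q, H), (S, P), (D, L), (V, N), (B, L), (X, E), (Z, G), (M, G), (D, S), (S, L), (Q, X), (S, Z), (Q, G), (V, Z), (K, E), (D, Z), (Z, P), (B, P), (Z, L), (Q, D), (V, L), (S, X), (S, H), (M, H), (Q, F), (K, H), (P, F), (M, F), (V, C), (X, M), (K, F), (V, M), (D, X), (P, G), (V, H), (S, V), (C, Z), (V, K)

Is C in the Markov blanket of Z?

Yes

C is a parent of Z.
So C ∈ MB(Z).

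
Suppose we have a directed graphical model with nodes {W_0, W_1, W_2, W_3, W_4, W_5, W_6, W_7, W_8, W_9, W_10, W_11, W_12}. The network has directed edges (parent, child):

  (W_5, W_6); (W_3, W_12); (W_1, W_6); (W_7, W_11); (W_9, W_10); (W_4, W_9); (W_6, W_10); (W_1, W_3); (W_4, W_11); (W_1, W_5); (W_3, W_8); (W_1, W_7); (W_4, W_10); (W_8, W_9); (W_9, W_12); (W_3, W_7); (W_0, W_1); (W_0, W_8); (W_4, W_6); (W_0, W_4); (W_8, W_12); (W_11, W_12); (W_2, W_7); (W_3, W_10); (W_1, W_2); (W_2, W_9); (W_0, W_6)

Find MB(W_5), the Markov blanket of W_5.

{W_0, W_1, W_4, W_6}

Pa(W_5) = {W_1}.
Ch(W_5) = {W_6}.
For each child, the remaining parents (spouses of W_5):
  W_6: W_0, W_1, W_4
Union: {W_1} ∪ {W_6} ∪ {W_0, W_1, W_4} = {W_0, W_1, W_4, W_6}.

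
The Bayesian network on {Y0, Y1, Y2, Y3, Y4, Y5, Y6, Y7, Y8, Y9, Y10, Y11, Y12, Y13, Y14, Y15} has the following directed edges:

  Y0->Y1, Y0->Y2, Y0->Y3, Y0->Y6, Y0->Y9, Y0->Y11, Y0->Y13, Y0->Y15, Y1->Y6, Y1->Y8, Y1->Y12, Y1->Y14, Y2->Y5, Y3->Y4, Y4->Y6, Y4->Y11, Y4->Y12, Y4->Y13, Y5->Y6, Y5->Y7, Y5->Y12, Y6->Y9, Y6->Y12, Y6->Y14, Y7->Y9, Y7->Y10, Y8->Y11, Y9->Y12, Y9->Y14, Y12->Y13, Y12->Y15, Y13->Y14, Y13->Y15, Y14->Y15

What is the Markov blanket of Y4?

Y4's parents: Y3.
Y4's children: Y6, Y11, Y12, Y13.
Other parents of Y4's children:
  Y6: Y0, Y1, Y5
  Y11: Y0, Y8
  Y12: Y1, Y5, Y6, Y9
  Y13: Y0, Y12
Union: {Y3} ∪ {Y6, Y11, Y12, Y13} ∪ {Y0, Y1, Y5, Y6, Y8, Y9, Y12} = {Y0, Y1, Y3, Y5, Y6, Y8, Y9, Y11, Y12, Y13}.

{Y0, Y1, Y3, Y5, Y6, Y8, Y9, Y11, Y12, Y13}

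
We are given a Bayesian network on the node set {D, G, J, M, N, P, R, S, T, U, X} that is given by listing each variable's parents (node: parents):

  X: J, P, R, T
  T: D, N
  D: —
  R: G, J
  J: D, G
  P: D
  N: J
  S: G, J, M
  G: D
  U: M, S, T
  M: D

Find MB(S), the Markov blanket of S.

{G, J, M, T, U}

A node's Markov blanket = Pa ∪ Ch ∪ (parents of Ch other than the node itself).
S has child U.
S's parents: G, J, M.
Parents of each child, excluding S:
  parents(U) \ {S} = {M, T}.
Taking the union gives {G, J, M, T, U}.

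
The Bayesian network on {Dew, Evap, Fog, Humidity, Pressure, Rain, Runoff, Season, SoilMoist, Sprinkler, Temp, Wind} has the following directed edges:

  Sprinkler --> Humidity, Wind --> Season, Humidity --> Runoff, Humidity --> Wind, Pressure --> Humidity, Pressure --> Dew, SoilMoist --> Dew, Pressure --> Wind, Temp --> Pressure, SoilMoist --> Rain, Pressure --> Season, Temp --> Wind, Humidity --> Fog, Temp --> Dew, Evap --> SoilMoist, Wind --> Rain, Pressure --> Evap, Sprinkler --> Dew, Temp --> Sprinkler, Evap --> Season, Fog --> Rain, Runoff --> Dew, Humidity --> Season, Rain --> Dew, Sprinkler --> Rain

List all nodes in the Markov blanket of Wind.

By definition, MB(Wind) is built from Wind's parents, Wind's children, and the co-parents of Wind.
Pa(Wind) = {Humidity, Pressure, Temp}.
Children of Wind: Rain, Season.
Parents of each child, excluding Wind:
  Season: Evap, Humidity, Pressure
  Rain: Fog, SoilMoist, Sprinkler
So the Markov blanket of Wind is {Evap, Fog, Humidity, Pressure, Rain, Season, SoilMoist, Sprinkler, Temp}.

{Evap, Fog, Humidity, Pressure, Rain, Season, SoilMoist, Sprinkler, Temp}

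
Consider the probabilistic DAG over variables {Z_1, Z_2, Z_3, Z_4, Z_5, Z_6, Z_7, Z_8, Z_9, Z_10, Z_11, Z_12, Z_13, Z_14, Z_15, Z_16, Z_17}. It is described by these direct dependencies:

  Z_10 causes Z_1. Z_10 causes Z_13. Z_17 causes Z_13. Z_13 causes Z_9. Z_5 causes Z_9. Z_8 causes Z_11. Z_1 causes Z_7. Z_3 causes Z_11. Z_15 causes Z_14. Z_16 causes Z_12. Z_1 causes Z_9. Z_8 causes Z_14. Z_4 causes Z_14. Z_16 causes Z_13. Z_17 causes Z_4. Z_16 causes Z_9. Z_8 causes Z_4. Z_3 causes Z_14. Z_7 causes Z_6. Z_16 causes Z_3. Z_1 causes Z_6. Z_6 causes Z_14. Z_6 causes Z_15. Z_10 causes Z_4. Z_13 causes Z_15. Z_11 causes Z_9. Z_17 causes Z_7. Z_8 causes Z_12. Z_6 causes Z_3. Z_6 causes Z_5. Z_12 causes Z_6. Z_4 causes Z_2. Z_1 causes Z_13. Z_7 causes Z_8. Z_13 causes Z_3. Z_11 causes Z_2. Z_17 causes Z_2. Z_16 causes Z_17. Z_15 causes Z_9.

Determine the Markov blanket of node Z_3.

Recall MB(v) = parents ∪ children ∪ spouses, where spouses are the other parents of v's children.
Parents of Z_3: Z_6, Z_13, Z_16.
Children of Z_3: Z_11, Z_14.
Other parents of Z_3's children:
  Z_11's other parent is Z_8.
  parents(Z_14) \ {Z_3} = {Z_4, Z_6, Z_8, Z_15}.
Union: {Z_6, Z_13, Z_16} ∪ {Z_11, Z_14} ∪ {Z_4, Z_6, Z_8, Z_15} = {Z_4, Z_6, Z_8, Z_11, Z_13, Z_14, Z_15, Z_16}.

{Z_4, Z_6, Z_8, Z_11, Z_13, Z_14, Z_15, Z_16}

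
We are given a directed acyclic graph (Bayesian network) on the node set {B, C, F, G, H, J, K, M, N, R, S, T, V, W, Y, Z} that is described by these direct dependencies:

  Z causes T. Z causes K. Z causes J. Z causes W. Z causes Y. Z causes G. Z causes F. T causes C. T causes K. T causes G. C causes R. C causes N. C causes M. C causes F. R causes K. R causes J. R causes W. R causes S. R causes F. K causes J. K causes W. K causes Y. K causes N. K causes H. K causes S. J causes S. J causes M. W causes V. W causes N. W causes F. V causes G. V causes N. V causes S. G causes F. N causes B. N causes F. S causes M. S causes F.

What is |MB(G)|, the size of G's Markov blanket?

The Markov blanket of a node is its parents, its children, and the other parents of its children.
Parents of G: T, V, Z.
Children of G: F.
Other parents of G's children:
  parents(F) \ {G} = {C, N, R, S, W, Z}.
MB(G) = {C, F, N, R, S, T, V, W, Z}, which has 9 nodes.

9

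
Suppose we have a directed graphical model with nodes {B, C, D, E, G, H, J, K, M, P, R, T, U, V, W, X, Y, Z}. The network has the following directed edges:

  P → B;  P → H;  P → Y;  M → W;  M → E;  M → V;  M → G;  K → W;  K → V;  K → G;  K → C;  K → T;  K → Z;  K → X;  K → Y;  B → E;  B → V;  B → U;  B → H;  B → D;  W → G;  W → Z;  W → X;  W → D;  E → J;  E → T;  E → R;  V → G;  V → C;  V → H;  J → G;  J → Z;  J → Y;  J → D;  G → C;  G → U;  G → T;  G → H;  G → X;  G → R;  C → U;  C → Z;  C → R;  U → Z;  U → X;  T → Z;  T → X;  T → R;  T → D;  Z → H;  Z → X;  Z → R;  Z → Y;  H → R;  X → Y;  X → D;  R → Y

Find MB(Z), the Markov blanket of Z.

A node's Markov blanket = Pa ∪ Ch ∪ (parents of Ch other than the node itself).
Pa(Z) = {C, J, K, T, U, W}.
Z has children H, R, X, Y.
For each child, the remaining parents (spouses of Z):
  H's other parents are B, G, P, V.
  X's other parents are G, K, T, U, W.
  R also has parents C, E, G, H, T.
  Y also has parents J, K, P, R, X.
Taking the union gives {B, C, E, G, H, J, K, P, R, T, U, V, W, X, Y}.

{B, C, E, G, H, J, K, P, R, T, U, V, W, X, Y}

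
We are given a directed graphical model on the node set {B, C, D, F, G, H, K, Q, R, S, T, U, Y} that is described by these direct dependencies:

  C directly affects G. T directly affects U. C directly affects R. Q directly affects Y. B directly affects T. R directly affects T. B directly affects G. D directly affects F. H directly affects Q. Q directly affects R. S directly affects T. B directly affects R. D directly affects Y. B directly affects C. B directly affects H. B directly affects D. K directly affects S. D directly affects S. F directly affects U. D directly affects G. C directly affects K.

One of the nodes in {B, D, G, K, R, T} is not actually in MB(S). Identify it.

G

The Markov blanket of a node is its parents, its children, and the other parents of its children.
Children of S: T.
S has parents D, K.
Co-parents of S (other parents of its children):
  parents(T) \ {S} = {B, R}.
MB(S) = {B, D, K, R, T}.
G is neither a parent, child, nor co-parent of S, so it does not belong.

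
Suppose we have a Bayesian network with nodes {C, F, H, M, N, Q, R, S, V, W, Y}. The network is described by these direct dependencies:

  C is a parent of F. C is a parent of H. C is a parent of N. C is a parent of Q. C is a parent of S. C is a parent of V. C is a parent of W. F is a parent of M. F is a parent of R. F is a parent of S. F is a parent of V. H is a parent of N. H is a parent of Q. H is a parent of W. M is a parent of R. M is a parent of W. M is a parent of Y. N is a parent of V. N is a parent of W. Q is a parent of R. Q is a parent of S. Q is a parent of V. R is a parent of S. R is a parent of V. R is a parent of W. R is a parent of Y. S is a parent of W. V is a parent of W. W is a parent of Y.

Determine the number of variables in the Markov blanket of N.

9

By definition, MB(N) is built from N's parents, N's children, and the co-parents of N.
N has parents C, H.
Children of N: V, W.
Co-parents of N (other parents of its children):
  parents(V) \ {N} = {C, F, Q, R}.
  W also has parents C, H, M, R, S, V.
MB(N) = {C, F, H, M, Q, R, S, V, W}, which has 9 nodes.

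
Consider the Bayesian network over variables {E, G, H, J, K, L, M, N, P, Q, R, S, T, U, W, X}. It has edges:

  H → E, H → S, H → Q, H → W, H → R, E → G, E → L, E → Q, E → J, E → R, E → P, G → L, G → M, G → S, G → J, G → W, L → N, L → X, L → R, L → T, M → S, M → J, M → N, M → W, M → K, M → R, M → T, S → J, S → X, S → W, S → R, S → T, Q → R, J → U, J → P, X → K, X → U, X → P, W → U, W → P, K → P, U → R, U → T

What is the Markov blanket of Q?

A node's Markov blanket = Pa ∪ Ch ∪ (parents of Ch other than the node itself).
Parents of Q: E, H.
Q has child R.
Parents of each child, excluding Q:
  R: E, H, L, M, S, U
Union: {E, H} ∪ {R} ∪ {E, H, L, M, S, U} = {E, H, L, M, R, S, U}.

{E, H, L, M, R, S, U}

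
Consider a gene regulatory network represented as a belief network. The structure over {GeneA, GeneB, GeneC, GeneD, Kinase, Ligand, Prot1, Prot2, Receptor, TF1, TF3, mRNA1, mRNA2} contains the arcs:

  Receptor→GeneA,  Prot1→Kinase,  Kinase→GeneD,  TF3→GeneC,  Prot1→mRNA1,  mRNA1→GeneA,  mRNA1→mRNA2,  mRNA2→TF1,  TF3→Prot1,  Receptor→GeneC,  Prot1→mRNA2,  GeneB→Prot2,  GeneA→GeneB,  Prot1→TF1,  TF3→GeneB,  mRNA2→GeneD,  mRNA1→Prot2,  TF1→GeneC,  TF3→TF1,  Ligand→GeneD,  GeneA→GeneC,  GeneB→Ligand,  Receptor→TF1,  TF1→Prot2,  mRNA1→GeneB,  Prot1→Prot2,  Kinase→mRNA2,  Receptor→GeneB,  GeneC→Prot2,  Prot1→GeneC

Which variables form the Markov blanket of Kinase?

By definition, MB(Kinase) is built from Kinase's parents, Kinase's children, and the co-parents of Kinase.
Pa(Kinase) = {Prot1}.
Children of Kinase: GeneD, mRNA2.
For each child, the remaining parents (spouses of Kinase):
  parents(mRNA2) \ {Kinase} = {Prot1, mRNA1}.
  GeneD also has parents Ligand, mRNA2.
So the Markov blanket of Kinase is {GeneD, Ligand, Prot1, mRNA1, mRNA2}.

{GeneD, Ligand, Prot1, mRNA1, mRNA2}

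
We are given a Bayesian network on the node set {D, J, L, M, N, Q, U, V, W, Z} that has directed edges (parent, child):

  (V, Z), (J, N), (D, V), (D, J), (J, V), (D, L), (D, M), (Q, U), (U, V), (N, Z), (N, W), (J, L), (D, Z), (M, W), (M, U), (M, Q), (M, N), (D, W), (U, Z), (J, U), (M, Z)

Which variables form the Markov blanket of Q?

{J, M, U}

Ch(Q) = {U}.
Pa(Q) = {M}.
Parents of each child, excluding Q:
  parents(U) \ {Q} = {J, M}.
Taking the union gives {J, M, U}.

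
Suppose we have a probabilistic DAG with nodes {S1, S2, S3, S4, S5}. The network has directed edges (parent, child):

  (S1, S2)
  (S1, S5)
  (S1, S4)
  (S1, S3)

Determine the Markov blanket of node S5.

{S1}

S5 has parent S1.
Children of S5: none.
S5 has no children, so there are no co-parents.
Union: {S1} ∪ {} ∪ {} = {S1}.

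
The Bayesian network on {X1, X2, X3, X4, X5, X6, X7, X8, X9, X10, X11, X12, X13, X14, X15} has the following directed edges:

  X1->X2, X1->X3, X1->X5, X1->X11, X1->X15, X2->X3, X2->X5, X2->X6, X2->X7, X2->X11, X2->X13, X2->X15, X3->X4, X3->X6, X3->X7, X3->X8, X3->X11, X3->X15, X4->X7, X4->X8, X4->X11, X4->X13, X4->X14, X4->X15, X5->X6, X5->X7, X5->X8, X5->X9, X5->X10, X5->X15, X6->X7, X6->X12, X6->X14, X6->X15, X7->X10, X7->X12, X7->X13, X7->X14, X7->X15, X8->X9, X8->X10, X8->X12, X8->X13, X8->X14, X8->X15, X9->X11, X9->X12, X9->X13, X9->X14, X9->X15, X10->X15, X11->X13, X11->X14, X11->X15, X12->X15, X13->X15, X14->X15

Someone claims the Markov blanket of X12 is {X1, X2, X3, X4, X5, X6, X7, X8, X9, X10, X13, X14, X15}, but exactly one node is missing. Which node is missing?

By definition, MB(X12) is built from X12's parents, X12's children, and the co-parents of X12.
Children of X12: X15.
X12's parents: X6, X7, X8, X9.
Other parents of X12's children:
  X15: X1, X2, X3, X4, X5, X6, X7, X8, X9, X10, X11, X13, X14
MB(X12) = {X1, X2, X3, X4, X5, X6, X7, X8, X9, X10, X11, X13, X14, X15}.
Comparing with the claimed set, X11 is missing.

X11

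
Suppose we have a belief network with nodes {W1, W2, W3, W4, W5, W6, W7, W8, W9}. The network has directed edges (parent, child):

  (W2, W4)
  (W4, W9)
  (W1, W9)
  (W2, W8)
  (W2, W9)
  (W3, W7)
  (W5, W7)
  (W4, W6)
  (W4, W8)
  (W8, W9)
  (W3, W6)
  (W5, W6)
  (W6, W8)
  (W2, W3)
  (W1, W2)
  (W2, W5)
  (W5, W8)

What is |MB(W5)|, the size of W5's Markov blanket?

A node's Markov blanket = Pa ∪ Ch ∪ (parents of Ch other than the node itself).
W5 has parent W2.
Ch(W5) = {W6, W7, W8}.
Co-parents of W5 (other parents of its children):
  W6's other parents are W3, W4.
  W7's other parent is W3.
  parents(W8) \ {W5} = {W2, W4, W6}.
MB(W5) = {W2, W3, W4, W6, W7, W8}, which has 6 nodes.

6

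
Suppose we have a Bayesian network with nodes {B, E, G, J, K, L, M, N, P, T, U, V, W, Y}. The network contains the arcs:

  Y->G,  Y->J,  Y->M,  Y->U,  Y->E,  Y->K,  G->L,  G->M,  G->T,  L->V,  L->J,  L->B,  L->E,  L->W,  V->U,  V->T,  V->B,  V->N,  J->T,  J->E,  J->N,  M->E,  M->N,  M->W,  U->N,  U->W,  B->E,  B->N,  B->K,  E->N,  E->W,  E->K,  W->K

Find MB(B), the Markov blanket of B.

{E, J, K, L, M, N, U, V, W, Y}

Ch(B) = {E, K, N}.
Pa(B) = {L, V}.
Co-parents of B (other parents of its children):
  parents(E) \ {B} = {J, L, M, Y}.
  N also has parents E, J, M, U, V.
  parents(K) \ {B} = {E, W, Y}.
MB(B) = {E, J, K, L, M, N, U, V, W, Y}.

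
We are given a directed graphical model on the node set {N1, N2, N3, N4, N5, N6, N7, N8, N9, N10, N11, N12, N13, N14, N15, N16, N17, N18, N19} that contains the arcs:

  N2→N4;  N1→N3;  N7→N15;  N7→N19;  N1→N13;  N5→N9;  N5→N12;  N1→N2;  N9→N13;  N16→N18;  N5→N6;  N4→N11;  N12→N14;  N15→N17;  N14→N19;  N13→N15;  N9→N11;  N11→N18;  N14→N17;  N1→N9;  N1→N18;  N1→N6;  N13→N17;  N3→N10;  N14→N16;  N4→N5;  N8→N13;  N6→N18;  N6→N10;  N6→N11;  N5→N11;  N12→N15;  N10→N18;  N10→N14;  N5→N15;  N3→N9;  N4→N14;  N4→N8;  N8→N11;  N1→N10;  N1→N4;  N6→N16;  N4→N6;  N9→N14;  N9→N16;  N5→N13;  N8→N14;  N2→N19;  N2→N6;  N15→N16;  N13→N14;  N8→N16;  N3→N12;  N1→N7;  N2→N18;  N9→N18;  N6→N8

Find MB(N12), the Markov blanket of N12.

Parents of N12: N3, N5.
N12 has children N14, N15.
Other parents of N12's children:
  N14: N4, N8, N9, N10, N13
  N15: N5, N7, N13
Union: {N3, N5} ∪ {N14, N15} ∪ {N4, N5, N7, N8, N9, N10, N13} = {N3, N4, N5, N7, N8, N9, N10, N13, N14, N15}.

{N3, N4, N5, N7, N8, N9, N10, N13, N14, N15}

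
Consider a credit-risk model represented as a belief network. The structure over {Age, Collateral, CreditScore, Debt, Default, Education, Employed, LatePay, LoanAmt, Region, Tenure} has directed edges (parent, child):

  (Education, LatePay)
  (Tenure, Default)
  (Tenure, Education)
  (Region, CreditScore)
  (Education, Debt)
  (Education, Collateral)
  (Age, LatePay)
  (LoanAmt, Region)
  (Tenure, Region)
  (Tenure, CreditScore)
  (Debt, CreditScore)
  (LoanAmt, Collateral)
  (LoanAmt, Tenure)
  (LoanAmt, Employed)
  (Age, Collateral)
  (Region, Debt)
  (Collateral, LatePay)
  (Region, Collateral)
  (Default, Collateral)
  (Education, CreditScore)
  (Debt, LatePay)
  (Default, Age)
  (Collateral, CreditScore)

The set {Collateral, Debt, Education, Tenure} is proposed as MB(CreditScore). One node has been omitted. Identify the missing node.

Region

Pa(CreditScore) = {Collateral, Debt, Education, Region, Tenure}.
CreditScore's children: none.
With no children, CreditScore has no spouses; the co-parent set is empty.
MB(CreditScore) = {Collateral, Debt, Education, Region, Tenure}.
Comparing with the claimed set, Region is missing.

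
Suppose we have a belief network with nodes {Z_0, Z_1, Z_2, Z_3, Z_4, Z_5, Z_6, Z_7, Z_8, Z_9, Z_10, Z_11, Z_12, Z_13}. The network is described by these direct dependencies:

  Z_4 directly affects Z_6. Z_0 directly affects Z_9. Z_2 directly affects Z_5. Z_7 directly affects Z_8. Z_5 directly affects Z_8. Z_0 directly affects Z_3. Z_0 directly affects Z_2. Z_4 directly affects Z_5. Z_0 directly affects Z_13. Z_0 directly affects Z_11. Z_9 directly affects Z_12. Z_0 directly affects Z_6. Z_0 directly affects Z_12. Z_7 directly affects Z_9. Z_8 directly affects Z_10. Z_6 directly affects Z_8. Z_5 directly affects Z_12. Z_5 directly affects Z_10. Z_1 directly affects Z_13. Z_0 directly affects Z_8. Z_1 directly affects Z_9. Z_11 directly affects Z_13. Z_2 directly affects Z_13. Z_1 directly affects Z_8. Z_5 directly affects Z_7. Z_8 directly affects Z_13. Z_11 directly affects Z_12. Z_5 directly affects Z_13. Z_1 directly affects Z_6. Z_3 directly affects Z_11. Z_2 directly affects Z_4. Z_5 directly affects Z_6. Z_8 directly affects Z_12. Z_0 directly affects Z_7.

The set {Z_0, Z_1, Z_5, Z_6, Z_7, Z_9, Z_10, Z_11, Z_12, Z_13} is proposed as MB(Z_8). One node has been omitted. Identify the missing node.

Z_8's children: Z_10, Z_12, Z_13.
Pa(Z_8) = {Z_0, Z_1, Z_5, Z_6, Z_7}.
For each child, the remaining parents (spouses of Z_8):
  Z_10 also has parent Z_5.
  parents(Z_12) \ {Z_8} = {Z_0, Z_5, Z_9, Z_11}.
  Z_13's other parents are Z_0, Z_1, Z_2, Z_5, Z_11.
MB(Z_8) = {Z_0, Z_1, Z_2, Z_5, Z_6, Z_7, Z_9, Z_10, Z_11, Z_12, Z_13}.
Comparing with the claimed set, Z_2 is missing.

Z_2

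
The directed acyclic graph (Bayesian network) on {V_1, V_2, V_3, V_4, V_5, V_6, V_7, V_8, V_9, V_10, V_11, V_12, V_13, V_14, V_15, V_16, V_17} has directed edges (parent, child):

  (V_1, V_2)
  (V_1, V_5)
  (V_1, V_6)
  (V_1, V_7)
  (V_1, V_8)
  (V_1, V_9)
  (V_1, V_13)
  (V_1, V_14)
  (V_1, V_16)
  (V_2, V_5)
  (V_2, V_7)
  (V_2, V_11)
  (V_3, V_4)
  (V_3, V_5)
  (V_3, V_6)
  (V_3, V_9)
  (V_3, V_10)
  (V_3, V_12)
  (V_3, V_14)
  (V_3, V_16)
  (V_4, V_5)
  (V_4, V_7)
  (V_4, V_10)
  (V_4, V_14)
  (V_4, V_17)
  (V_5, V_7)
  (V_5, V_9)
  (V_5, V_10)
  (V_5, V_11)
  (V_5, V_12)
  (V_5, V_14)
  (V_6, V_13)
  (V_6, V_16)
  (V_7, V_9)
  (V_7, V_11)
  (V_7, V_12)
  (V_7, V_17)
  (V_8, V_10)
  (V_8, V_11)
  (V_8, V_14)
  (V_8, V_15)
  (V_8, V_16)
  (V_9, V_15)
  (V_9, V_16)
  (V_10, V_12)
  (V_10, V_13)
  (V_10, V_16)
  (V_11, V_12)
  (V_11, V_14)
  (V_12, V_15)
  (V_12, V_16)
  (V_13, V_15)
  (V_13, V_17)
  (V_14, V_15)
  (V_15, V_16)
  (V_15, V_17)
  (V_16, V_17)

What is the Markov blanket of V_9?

By definition, MB(V_9) is built from V_9's parents, V_9's children, and the co-parents of V_9.
V_9's parents: V_1, V_3, V_5, V_7.
Ch(V_9) = {V_15, V_16}.
Co-parents of V_9 (other parents of its children):
  V_15: V_8, V_12, V_13, V_14
  V_16: V_1, V_3, V_6, V_8, V_10, V_12, V_15
So the Markov blanket of V_9 is {V_1, V_3, V_5, V_6, V_7, V_8, V_10, V_12, V_13, V_14, V_15, V_16}.

{V_1, V_3, V_5, V_6, V_7, V_8, V_10, V_12, V_13, V_14, V_15, V_16}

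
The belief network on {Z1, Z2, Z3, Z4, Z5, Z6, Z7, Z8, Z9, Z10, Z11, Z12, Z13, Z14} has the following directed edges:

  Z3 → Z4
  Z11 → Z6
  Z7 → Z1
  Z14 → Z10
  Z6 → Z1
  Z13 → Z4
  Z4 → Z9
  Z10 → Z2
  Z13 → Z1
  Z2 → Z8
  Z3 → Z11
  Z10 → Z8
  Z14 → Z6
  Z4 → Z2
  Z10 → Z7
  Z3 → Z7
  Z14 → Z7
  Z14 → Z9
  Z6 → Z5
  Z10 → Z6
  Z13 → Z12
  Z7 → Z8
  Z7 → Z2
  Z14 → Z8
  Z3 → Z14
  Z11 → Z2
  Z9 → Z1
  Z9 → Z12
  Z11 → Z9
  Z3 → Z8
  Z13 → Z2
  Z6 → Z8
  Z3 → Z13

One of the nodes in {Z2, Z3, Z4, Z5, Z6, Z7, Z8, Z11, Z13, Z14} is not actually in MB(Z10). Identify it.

Z5

A node's Markov blanket = Pa ∪ Ch ∪ (parents of Ch other than the node itself).
Parents of Z10: Z14.
Z10's children: Z2, Z6, Z7, Z8.
Co-parents of Z10 (other parents of its children):
  parents(Z6) \ {Z10} = {Z11, Z14}.
  parents(Z7) \ {Z10} = {Z3, Z14}.
  Z2's other parents are Z4, Z7, Z11, Z13.
  parents(Z8) \ {Z10} = {Z2, Z3, Z6, Z7, Z14}.
MB(Z10) = {Z2, Z3, Z4, Z6, Z7, Z8, Z11, Z13, Z14}.
Z5 is neither a parent, child, nor co-parent of Z10, so it does not belong.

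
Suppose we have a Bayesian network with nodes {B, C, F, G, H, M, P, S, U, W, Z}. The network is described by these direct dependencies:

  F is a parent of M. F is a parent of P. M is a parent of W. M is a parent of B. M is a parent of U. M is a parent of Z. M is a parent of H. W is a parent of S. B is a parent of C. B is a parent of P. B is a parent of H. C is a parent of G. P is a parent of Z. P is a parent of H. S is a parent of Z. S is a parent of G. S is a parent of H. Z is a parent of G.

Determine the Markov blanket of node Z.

{C, G, M, P, S}

Z's parents: M, P, S.
Children of Z: G.
Co-parents of Z (other parents of its children):
  G: C, S
Union: {M, P, S} ∪ {G} ∪ {C, S} = {C, G, M, P, S}.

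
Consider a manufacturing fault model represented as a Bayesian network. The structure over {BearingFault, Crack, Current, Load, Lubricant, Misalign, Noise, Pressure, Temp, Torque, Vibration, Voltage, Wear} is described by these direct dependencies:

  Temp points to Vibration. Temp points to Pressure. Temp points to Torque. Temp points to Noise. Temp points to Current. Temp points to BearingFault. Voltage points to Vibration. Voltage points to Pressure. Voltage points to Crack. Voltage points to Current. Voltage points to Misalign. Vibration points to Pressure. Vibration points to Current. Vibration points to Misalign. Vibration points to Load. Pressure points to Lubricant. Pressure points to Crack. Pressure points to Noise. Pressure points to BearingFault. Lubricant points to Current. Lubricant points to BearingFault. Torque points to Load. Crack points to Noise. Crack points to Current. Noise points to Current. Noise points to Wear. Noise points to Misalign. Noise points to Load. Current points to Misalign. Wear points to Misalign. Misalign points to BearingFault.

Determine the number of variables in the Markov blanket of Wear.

5

Parents of Wear: Noise.
Ch(Wear) = {Misalign}.
Other parents of Wear's children:
  parents(Misalign) \ {Wear} = {Current, Noise, Vibration, Voltage}.
MB(Wear) = {Current, Misalign, Noise, Vibration, Voltage}, which has 5 nodes.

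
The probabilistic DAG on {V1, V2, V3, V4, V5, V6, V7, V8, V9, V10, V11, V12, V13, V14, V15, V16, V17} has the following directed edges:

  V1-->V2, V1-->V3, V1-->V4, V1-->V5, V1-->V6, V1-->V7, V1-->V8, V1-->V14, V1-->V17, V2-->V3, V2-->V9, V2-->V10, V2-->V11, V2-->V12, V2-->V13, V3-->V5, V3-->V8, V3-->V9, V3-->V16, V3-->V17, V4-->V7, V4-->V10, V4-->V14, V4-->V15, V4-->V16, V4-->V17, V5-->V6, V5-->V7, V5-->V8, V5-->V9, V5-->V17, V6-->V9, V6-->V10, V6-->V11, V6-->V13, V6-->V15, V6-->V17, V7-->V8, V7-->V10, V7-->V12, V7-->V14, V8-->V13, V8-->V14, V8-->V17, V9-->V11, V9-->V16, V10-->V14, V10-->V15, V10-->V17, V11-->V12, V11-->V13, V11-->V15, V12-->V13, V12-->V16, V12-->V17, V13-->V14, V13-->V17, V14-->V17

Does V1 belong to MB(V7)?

Yes

V1 is a parent of V7.
So V1 ∈ MB(V7).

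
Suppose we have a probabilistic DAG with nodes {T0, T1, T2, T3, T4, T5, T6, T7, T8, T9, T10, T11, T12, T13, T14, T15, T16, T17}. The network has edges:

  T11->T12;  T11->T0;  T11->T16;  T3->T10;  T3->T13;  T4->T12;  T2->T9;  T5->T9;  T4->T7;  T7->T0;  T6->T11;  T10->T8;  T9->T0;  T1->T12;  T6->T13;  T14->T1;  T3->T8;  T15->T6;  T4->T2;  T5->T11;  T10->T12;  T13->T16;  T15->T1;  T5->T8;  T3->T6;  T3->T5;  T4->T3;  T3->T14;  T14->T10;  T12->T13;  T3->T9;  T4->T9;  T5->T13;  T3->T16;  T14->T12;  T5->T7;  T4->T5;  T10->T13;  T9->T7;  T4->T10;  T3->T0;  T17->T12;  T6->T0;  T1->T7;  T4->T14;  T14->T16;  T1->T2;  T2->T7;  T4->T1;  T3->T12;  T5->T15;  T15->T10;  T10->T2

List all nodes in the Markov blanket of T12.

Children of T12: T13.
Parents of T12: T1, T3, T4, T10, T11, T14, T17.
Parents of each child, excluding T12:
  T13: T3, T5, T6, T10
MB(T12) = {T1, T3, T4, T5, T6, T10, T11, T13, T14, T17}.

{T1, T3, T4, T5, T6, T10, T11, T13, T14, T17}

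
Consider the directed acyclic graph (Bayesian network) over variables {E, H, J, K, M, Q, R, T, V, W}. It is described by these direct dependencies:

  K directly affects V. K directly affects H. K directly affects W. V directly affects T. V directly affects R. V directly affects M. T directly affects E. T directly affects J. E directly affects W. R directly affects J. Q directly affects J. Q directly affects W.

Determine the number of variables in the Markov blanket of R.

4

R has parent V.
R's children: J.
For each child, the remaining parents (spouses of R):
  J: Q, T
MB(R) = {J, Q, T, V}, which has 4 nodes.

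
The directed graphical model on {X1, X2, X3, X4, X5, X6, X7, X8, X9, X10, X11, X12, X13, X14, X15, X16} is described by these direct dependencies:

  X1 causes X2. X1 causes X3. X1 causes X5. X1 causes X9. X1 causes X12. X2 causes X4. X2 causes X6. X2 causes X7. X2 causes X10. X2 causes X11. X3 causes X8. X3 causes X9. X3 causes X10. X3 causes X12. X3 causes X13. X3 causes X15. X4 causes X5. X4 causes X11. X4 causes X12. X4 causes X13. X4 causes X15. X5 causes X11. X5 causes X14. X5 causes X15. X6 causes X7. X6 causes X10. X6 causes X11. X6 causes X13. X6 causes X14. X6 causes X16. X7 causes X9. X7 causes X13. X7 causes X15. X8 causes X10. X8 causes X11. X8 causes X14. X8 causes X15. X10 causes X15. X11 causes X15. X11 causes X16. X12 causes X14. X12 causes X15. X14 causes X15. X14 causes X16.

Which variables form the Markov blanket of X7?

By definition, MB(X7) is built from X7's parents, X7's children, and the co-parents of X7.
Ch(X7) = {X9, X13, X15}.
Pa(X7) = {X2, X6}.
Co-parents of X7 (other parents of its children):
  X9 also has parents X1, X3.
  parents(X13) \ {X7} = {X3, X4, X6}.
  X15's other parents are X3, X4, X5, X8, X10, X11, X12, X14.
Union: {X2, X6} ∪ {X9, X13, X15} ∪ {X1, X3, X4, X5, X6, X8, X10, X11, X12, X14} = {X1, X2, X3, X4, X5, X6, X8, X9, X10, X11, X12, X13, X14, X15}.

{X1, X2, X3, X4, X5, X6, X8, X9, X10, X11, X12, X13, X14, X15}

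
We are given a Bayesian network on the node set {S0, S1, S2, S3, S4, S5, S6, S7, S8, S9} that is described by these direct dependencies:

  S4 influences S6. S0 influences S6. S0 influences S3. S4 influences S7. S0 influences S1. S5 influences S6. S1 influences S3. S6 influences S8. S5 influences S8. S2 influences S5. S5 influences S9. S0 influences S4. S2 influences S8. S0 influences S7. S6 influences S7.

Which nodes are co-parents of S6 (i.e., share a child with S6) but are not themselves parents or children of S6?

{S2}

Children of S6: S7, S8.
  S7: S0, S4
  S8: S2, S5
Excluding nodes already adjacent to S6 (S0, S4, S5, S7, S8), the co-parent-only contribution is {S2}.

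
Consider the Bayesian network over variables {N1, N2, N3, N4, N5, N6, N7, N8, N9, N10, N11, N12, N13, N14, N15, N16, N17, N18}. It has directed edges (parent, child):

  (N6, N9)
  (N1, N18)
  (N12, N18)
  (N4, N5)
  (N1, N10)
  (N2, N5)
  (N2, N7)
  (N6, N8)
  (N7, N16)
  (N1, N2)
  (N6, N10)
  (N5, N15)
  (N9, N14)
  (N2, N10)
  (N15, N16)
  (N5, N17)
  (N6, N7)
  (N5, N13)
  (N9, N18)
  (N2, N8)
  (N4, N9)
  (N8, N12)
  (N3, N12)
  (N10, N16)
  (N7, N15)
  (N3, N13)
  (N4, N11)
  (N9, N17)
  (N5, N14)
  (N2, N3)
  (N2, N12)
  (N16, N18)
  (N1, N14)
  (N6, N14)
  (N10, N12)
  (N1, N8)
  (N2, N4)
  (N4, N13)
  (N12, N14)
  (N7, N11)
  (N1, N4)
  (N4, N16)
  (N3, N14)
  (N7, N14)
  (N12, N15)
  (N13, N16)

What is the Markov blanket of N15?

{N4, N5, N7, N10, N12, N13, N16}

Parents of N15: N5, N7, N12.
N15's children: N16.
Co-parents of N15 (other parents of its children):
  N16: N4, N7, N10, N13
Taking the union gives {N4, N5, N7, N10, N12, N13, N16}.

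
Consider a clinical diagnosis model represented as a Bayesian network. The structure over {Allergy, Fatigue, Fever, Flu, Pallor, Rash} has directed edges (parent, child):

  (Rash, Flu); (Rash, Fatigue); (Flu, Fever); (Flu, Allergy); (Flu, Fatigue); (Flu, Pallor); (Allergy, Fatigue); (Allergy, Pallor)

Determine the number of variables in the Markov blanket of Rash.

3

By definition, MB(Rash) is built from Rash's parents, Rash's children, and the co-parents of Rash.
Parents of Rash: none.
Ch(Rash) = {Fatigue, Flu}.
For each child, the remaining parents (spouses of Rash):
  Flu: —
  Fatigue: Allergy, Flu
MB(Rash) = {Allergy, Fatigue, Flu}, which has 3 nodes.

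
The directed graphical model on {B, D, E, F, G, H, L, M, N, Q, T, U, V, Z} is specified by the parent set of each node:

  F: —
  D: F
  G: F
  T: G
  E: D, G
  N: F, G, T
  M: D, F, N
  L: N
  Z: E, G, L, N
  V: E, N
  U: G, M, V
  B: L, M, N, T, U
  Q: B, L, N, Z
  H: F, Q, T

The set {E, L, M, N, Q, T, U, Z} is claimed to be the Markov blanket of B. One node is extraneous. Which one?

E

Pa(B) = {L, M, N, T, U}.
Children of B: Q.
Parents of each child, excluding B:
  Q: L, N, Z
MB(B) = {L, M, N, Q, T, U, Z}.
E is neither a parent, child, nor co-parent of B, so it does not belong.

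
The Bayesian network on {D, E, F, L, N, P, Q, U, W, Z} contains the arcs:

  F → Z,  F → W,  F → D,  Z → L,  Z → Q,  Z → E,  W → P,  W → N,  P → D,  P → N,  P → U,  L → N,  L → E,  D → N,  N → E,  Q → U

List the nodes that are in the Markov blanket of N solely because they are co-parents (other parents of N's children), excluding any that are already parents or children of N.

Children of N: E.
  parents(E) \ {N} = {L, Z}.
Excluding nodes already adjacent to N (D, E, L, P, W), the co-parent-only contribution is {Z}.

{Z}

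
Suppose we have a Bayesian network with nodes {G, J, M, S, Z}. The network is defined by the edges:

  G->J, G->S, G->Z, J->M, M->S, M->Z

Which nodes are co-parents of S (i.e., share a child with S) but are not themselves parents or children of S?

{}

S has no children, so it has no co-parents. The set is empty.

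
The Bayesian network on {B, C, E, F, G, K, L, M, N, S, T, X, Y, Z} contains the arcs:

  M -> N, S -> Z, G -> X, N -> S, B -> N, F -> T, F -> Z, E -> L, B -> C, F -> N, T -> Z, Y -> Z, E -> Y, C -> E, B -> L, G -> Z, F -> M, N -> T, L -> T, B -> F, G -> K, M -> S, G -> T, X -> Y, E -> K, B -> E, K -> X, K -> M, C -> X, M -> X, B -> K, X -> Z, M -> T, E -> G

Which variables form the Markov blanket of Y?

{E, F, G, S, T, X, Z}

Y has child Z.
Pa(Y) = {E, X}.
Other parents of Y's children:
  parents(Z) \ {Y} = {F, G, S, T, X}.
Taking the union gives {E, F, G, S, T, X, Z}.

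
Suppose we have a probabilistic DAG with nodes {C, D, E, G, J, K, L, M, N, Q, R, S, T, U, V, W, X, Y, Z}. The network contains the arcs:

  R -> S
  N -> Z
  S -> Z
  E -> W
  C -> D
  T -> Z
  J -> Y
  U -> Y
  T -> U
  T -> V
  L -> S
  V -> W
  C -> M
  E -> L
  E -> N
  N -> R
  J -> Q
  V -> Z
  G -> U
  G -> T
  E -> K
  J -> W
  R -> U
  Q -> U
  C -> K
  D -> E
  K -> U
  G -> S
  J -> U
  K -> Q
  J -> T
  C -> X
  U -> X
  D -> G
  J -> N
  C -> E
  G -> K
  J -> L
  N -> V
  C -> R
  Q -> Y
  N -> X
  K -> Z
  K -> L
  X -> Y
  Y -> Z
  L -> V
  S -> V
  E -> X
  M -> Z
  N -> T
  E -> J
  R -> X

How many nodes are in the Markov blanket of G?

A node's Markov blanket = Pa ∪ Ch ∪ (parents of Ch other than the node itself).
Pa(G) = {D}.
Children of G: K, S, T, U.
Co-parents of G (other parents of its children):
  K's other parents are C, E.
  S also has parents L, R.
  parents(T) \ {G} = {J, N}.
  U also has parents J, K, Q, R, T.
MB(G) = {C, D, E, J, K, L, N, Q, R, S, T, U}, which has 12 nodes.

12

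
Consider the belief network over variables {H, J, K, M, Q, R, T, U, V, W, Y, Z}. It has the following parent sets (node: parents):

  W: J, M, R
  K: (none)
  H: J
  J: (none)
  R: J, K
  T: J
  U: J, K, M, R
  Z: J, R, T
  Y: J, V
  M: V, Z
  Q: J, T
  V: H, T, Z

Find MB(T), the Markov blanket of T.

The Markov blanket of a node is its parents, its children, and the other parents of its children.
Parents of T: J.
T's children: Q, V, Z.
Parents of each child, excluding T:
  Q: J
  Z: J, R
  V: H, Z
Union: {J} ∪ {Q, V, Z} ∪ {H, J, R, Z} = {H, J, Q, R, V, Z}.

{H, J, Q, R, V, Z}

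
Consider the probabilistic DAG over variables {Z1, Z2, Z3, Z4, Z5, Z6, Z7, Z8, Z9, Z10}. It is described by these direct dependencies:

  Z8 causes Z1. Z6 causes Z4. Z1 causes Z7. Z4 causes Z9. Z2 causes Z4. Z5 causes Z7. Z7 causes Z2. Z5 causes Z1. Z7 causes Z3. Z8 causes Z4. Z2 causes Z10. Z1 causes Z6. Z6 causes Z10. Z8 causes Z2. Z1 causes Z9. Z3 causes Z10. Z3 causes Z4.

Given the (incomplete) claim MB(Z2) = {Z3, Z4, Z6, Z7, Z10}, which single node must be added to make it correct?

Z8

Z2's children: Z4, Z10.
Z2 has parents Z7, Z8.
Other parents of Z2's children:
  Z10 also has parents Z3, Z6.
  Z4's other parents are Z3, Z6, Z8.
MB(Z2) = {Z3, Z4, Z6, Z7, Z8, Z10}.
Comparing with the claimed set, Z8 is missing.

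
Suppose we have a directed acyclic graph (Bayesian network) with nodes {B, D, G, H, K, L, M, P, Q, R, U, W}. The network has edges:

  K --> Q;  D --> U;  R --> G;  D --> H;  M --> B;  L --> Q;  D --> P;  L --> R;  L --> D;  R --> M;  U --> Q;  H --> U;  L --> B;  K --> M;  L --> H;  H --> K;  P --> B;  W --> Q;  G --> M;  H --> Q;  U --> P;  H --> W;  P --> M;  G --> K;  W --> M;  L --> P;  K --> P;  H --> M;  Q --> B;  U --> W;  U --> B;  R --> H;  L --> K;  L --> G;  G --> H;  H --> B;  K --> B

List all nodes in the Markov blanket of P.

{B, D, G, H, K, L, M, Q, R, U, W}

The Markov blanket of a node is its parents, its children, and the other parents of its children.
P has parents D, K, L, U.
Ch(P) = {B, M}.
For each child, the remaining parents (spouses of P):
  M's other parents are G, H, K, R, W.
  B's other parents are H, K, L, M, Q, U.
So the Markov blanket of P is {B, D, G, H, K, L, M, Q, R, U, W}.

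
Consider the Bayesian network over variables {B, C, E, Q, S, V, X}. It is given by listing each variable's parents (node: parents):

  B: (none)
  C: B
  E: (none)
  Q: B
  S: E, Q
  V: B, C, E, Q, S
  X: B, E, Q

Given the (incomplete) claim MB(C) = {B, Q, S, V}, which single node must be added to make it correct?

E

A node's Markov blanket = Pa ∪ Ch ∪ (parents of Ch other than the node itself).
Ch(C) = {V}.
C has parent B.
For each child, the remaining parents (spouses of C):
  V: B, E, Q, S
MB(C) = {B, E, Q, S, V}.
Comparing with the claimed set, E is missing.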